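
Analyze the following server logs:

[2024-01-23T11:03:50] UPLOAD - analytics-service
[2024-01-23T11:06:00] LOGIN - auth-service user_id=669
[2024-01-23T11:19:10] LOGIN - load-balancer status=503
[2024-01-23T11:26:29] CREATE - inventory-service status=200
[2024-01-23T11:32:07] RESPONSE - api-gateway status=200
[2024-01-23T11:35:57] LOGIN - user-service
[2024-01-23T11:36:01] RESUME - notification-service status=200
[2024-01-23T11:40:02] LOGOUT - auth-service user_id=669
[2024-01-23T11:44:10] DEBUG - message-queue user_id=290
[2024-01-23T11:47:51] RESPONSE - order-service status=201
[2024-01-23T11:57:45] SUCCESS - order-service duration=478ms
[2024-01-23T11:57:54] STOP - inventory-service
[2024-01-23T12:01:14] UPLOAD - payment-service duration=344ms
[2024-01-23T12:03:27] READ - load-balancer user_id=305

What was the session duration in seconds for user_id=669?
2042

To calculate session duration:

1. Find LOGIN event for user_id=669: 2024-01-23T11:06:00
2. Find LOGOUT event for user_id=669: 2024-01-23T11:40:02
3. Session duration: 2024-01-23T11:40:02 - 2024-01-23T11:06:00 = 2042 seconds (34 minutes)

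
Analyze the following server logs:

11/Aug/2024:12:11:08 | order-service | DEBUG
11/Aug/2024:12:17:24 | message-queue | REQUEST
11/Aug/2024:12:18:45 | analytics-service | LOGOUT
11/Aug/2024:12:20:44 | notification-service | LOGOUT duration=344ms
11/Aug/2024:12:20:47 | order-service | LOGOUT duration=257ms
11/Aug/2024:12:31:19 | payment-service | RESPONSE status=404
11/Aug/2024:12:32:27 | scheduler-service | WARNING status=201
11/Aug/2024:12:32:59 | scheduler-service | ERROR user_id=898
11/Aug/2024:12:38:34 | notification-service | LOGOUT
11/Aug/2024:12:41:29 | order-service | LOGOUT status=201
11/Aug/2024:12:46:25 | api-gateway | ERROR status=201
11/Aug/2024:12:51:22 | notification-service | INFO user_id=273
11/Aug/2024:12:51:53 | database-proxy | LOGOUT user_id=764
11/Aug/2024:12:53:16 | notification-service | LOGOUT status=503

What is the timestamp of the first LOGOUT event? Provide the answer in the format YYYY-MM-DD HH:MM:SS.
2024-08-11 12:18:45

To find the first event:

1. Filter for all LOGOUT events
2. Sort by timestamp
3. Select the first one
4. Timestamp: 2024-08-11 12:18:45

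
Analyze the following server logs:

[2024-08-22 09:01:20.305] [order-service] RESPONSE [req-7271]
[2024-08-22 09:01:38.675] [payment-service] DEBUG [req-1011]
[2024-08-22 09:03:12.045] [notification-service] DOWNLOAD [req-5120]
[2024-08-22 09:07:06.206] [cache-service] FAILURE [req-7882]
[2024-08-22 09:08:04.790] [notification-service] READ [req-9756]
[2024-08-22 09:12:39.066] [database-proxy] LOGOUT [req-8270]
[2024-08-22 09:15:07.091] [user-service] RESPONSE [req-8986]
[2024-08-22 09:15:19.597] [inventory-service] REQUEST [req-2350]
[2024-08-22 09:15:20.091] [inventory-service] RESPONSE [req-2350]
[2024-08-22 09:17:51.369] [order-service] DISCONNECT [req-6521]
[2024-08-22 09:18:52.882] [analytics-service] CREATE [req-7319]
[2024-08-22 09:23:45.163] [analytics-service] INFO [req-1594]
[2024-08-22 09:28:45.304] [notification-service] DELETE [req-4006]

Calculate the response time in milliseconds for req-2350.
494

To calculate latency:

1. Find REQUEST with id req-2350: 2024-08-22 09:15:19.597
2. Find RESPONSE with id req-2350: 2024-08-22 09:15:20.091
3. Latency: 2024-08-22 09:15:20.091 - 2024-08-22 09:15:19.597 = 494ms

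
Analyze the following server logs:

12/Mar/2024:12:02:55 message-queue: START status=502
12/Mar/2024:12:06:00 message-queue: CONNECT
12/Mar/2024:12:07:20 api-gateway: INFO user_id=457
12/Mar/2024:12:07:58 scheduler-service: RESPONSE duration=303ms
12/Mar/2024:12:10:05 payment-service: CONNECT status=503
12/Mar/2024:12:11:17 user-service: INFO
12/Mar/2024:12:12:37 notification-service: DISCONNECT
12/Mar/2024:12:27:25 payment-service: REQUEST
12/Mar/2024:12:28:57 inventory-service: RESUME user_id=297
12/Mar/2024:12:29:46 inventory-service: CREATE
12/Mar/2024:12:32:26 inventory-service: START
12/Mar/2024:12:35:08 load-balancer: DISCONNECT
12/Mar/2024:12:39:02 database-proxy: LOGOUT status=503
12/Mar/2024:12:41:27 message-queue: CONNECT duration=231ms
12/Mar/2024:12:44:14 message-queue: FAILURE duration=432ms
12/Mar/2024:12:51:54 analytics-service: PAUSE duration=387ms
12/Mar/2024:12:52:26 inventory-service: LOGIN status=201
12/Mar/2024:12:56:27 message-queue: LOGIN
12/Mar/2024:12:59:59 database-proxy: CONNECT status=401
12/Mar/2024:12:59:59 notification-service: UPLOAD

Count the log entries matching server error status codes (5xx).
3

To find matching entries:

1. Pattern to match: server error status codes (5xx)
2. Scan each log entry for the pattern
3. Count matches: 3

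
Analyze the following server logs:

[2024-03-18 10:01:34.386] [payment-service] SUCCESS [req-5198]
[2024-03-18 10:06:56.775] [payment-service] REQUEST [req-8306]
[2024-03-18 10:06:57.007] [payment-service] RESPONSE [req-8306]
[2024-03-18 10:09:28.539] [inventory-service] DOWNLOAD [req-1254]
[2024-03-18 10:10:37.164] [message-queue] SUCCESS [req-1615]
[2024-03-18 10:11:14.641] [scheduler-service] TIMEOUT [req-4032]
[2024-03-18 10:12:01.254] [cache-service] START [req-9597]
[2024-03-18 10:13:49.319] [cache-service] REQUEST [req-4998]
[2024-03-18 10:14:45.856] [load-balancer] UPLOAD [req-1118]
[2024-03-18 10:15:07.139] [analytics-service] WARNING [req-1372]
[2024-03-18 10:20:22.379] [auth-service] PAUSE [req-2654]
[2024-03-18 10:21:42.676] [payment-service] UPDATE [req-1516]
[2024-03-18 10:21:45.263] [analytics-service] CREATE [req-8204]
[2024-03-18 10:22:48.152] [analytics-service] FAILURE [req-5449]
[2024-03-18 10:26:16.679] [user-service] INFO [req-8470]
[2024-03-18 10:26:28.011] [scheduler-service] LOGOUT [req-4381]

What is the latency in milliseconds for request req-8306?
232

To calculate latency:

1. Find REQUEST with id req-8306: 2024-03-18 10:06:56.775
2. Find RESPONSE with id req-8306: 2024-03-18 10:06:57.007
3. Latency: 2024-03-18 10:06:57.007 - 2024-03-18 10:06:56.775 = 232ms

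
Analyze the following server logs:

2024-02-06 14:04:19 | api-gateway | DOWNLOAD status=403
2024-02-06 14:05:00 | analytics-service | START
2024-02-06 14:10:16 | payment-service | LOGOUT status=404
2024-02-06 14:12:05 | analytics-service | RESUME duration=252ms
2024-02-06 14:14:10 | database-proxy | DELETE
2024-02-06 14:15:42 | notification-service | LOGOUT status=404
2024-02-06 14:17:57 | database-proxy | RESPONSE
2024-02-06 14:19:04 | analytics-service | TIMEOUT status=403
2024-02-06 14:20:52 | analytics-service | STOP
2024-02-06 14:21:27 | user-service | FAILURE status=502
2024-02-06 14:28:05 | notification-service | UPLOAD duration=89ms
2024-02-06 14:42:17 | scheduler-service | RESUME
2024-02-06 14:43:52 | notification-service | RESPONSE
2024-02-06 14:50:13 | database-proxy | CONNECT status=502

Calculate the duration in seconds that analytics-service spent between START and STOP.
952

To calculate state duration:

1. Find START event for analytics-service: 2024-02-06 14:05:00
2. Find STOP event for analytics-service: 2024-02-06 14:20:52
3. Calculate duration: 2024-02-06 14:20:52 - 2024-02-06 14:05:00 = 952 seconds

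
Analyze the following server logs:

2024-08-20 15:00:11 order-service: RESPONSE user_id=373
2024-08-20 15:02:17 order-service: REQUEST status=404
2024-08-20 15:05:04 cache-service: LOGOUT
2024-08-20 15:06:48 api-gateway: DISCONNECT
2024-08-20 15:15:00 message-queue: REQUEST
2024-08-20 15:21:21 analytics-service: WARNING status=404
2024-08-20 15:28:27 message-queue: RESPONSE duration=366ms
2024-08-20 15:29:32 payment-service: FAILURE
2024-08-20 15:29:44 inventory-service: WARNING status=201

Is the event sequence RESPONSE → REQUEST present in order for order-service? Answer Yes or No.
Yes

To verify sequence order:

1. Find all events in sequence RESPONSE → REQUEST for order-service
2. Extract their timestamps
3. Check if timestamps are in ascending order
4. Result: Yes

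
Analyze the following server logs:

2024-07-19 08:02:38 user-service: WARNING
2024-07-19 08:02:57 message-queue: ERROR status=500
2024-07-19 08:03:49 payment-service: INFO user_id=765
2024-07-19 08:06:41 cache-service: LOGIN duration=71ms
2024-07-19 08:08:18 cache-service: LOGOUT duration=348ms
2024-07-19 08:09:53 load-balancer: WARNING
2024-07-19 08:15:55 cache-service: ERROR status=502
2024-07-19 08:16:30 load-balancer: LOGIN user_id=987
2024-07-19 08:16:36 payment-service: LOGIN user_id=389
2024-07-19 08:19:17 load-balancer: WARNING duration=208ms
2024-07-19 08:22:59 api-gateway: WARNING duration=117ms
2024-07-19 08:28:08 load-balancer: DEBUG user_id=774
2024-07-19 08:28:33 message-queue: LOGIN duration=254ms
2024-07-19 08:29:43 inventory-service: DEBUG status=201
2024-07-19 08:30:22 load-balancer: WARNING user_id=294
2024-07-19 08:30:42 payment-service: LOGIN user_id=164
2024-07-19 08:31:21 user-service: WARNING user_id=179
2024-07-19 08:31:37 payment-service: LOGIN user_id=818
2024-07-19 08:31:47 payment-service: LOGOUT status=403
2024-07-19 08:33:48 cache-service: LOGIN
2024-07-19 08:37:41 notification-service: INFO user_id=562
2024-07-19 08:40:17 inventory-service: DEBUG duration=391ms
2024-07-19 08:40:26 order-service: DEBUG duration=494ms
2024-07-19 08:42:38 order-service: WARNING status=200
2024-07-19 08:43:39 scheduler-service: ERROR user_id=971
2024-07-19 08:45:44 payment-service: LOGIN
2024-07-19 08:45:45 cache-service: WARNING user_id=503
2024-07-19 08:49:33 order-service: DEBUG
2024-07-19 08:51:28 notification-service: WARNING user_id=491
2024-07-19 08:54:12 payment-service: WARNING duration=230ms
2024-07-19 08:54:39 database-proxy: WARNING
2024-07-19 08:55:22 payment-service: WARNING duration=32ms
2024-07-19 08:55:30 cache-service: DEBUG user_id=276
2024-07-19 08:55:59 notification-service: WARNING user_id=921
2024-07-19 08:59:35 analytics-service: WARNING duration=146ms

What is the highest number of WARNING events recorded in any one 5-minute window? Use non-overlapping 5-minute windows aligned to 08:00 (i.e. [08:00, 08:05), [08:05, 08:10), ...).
3

To find the burst window:

1. Divide the log period into non-overlapping 5-minute windows starting at 08:00
2. Count WARNING events in each window
3. Find the window with maximum count
4. Maximum events in a window: 3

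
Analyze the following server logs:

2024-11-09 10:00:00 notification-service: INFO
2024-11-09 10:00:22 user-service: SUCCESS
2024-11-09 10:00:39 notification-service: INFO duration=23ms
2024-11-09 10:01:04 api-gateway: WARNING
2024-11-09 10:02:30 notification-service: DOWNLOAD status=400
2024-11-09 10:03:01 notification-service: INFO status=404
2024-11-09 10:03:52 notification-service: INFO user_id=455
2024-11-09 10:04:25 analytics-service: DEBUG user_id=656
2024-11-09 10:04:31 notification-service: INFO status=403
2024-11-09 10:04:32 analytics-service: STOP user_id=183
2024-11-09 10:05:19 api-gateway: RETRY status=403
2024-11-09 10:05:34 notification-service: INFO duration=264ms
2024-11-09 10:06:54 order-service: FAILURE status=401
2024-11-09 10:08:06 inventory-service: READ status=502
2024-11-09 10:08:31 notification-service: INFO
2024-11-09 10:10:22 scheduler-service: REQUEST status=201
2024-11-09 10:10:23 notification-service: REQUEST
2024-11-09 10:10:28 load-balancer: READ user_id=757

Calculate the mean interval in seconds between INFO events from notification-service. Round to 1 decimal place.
85.2

To calculate average interval:

1. Find all INFO events for notification-service in order
2. Calculate time gaps between consecutive events
3. Compute mean of gaps: 511 / 6 = 85.2 seconds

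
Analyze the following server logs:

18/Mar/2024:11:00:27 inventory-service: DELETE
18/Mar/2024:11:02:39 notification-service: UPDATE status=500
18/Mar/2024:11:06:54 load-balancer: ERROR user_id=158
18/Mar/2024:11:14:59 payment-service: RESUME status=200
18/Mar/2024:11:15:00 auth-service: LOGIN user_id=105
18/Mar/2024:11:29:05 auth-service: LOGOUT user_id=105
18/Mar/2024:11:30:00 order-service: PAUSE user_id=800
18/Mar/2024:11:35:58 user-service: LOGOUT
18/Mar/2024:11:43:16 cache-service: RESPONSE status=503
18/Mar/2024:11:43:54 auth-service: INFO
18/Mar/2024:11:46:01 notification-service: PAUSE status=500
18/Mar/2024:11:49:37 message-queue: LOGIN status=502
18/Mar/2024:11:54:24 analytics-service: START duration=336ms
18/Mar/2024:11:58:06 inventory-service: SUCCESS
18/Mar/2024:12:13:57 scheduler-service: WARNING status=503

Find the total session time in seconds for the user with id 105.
845

To calculate session duration:

1. Find LOGIN event for user_id=105: 18/Mar/2024:11:15:00
2. Find LOGOUT event for user_id=105: 18/Mar/2024:11:29:05
3. Session duration: 18/Mar/2024:11:29:05 - 18/Mar/2024:11:15:00 = 845 seconds (14 minutes)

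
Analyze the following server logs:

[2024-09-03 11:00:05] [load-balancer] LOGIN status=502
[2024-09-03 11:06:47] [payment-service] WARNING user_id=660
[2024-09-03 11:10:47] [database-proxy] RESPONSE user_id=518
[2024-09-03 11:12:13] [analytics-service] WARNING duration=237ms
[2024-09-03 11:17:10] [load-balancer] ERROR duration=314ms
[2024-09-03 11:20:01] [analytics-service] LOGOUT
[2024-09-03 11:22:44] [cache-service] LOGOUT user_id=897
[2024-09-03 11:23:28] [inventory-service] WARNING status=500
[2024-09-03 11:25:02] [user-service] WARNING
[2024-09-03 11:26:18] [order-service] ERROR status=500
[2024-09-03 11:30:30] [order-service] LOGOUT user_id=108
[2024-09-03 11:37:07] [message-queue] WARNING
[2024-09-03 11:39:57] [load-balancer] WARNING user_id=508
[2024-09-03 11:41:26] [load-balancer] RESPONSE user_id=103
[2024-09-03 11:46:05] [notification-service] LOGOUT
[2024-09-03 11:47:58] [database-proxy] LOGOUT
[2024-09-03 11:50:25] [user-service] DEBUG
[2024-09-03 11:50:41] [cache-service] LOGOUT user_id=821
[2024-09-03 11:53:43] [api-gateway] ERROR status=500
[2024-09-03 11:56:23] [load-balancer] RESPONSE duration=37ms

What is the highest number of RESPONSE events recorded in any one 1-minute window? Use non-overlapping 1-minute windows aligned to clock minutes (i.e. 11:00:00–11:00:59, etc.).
1

To find the burst window:

1. Divide the log period into non-overlapping 1-minute windows starting at 11:00
2. Count RESPONSE events in each window
3. Find the window with maximum count
4. Maximum events in a window: 1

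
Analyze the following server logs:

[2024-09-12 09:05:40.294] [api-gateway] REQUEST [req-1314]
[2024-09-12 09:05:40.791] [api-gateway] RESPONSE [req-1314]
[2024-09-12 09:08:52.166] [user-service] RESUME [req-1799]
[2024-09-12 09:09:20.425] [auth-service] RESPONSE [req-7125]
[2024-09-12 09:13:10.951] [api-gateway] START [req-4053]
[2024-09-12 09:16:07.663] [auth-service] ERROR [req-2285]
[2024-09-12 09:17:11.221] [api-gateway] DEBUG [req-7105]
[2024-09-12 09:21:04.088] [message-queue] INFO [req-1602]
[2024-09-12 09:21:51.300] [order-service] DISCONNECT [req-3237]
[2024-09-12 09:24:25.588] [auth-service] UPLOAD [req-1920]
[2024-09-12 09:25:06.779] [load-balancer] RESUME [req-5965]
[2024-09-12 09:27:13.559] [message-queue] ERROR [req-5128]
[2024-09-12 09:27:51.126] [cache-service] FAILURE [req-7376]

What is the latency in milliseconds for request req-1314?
497

To calculate latency:

1. Find REQUEST with id req-1314: 2024-09-12 09:05:40.294
2. Find RESPONSE with id req-1314: 2024-09-12 09:05:40.791
3. Latency: 2024-09-12 09:05:40.791 - 2024-09-12 09:05:40.294 = 497ms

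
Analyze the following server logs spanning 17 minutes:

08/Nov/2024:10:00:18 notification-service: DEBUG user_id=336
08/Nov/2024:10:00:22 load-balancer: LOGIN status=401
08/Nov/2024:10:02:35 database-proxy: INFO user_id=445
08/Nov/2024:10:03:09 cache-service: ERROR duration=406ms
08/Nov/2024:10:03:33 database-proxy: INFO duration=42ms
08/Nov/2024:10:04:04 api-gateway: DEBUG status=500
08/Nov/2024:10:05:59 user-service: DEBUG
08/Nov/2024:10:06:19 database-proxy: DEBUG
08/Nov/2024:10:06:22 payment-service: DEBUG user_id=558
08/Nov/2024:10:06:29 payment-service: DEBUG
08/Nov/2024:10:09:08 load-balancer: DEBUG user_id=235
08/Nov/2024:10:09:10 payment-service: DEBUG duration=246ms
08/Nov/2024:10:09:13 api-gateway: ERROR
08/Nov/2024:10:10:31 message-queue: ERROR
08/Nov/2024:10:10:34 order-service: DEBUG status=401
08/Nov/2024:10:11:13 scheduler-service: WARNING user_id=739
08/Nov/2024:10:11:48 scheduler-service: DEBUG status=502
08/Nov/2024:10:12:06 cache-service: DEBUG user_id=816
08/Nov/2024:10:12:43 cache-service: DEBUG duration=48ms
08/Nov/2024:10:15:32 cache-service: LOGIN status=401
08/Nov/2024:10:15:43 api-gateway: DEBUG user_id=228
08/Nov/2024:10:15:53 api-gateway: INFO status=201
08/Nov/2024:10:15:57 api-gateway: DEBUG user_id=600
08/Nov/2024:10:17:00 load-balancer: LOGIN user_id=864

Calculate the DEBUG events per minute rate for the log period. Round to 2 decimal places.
0.82

To calculate the rate:

1. Count total DEBUG events: 14
2. Total time period: 17 minutes
3. Rate = 14 / 17 = 0.82 events per minute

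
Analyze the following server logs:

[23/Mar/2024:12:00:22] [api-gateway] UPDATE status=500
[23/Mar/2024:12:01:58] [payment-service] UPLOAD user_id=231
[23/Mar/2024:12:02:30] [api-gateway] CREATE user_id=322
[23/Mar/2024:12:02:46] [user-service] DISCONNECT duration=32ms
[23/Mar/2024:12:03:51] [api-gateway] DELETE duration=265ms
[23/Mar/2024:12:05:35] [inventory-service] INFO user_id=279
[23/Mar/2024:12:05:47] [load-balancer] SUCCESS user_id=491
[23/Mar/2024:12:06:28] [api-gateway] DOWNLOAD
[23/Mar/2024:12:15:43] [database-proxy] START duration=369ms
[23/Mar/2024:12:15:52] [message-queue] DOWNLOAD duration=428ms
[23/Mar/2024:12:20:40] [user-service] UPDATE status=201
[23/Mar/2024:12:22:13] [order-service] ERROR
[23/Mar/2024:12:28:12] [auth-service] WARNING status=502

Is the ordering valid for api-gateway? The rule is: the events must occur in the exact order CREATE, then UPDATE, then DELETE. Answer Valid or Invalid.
Invalid

To validate ordering:

1. Required order: CREATE → UPDATE → DELETE
2. Rule: the events must occur in the exact order CREATE, then UPDATE, then DELETE
3. Check actual order of events for api-gateway
4. Result: Invalid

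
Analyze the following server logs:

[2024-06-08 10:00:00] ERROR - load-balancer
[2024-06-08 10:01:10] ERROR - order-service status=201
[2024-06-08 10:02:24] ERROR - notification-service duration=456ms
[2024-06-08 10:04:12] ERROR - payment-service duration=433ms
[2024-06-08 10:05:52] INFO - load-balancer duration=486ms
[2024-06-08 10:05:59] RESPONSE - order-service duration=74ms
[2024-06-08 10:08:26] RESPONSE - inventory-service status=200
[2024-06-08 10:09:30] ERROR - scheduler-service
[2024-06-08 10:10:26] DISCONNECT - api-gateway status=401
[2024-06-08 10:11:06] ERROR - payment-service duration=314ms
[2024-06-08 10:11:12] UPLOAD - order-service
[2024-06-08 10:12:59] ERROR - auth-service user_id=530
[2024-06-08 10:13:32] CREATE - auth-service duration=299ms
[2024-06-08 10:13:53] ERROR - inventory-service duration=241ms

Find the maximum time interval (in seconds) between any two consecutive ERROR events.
318

To find the longest gap:

1. Extract all ERROR events in chronological order
2. Calculate time differences between consecutive events
3. Find the maximum difference
4. Longest gap: 318 seconds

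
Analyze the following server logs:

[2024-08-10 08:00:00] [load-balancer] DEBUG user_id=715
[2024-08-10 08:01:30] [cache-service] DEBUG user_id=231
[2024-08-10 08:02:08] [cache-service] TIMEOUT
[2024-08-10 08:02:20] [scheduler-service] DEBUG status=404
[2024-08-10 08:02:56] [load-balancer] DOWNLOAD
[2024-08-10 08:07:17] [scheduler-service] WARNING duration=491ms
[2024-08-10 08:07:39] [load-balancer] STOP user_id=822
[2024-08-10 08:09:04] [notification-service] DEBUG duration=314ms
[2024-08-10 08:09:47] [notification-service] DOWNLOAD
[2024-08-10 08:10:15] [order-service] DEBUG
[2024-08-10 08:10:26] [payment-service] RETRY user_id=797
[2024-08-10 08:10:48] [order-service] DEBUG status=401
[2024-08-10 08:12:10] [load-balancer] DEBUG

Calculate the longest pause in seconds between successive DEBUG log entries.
404

To find the longest gap:

1. Extract all DEBUG events in chronological order
2. Calculate time differences between consecutive events
3. Find the maximum difference
4. Longest gap: 404 seconds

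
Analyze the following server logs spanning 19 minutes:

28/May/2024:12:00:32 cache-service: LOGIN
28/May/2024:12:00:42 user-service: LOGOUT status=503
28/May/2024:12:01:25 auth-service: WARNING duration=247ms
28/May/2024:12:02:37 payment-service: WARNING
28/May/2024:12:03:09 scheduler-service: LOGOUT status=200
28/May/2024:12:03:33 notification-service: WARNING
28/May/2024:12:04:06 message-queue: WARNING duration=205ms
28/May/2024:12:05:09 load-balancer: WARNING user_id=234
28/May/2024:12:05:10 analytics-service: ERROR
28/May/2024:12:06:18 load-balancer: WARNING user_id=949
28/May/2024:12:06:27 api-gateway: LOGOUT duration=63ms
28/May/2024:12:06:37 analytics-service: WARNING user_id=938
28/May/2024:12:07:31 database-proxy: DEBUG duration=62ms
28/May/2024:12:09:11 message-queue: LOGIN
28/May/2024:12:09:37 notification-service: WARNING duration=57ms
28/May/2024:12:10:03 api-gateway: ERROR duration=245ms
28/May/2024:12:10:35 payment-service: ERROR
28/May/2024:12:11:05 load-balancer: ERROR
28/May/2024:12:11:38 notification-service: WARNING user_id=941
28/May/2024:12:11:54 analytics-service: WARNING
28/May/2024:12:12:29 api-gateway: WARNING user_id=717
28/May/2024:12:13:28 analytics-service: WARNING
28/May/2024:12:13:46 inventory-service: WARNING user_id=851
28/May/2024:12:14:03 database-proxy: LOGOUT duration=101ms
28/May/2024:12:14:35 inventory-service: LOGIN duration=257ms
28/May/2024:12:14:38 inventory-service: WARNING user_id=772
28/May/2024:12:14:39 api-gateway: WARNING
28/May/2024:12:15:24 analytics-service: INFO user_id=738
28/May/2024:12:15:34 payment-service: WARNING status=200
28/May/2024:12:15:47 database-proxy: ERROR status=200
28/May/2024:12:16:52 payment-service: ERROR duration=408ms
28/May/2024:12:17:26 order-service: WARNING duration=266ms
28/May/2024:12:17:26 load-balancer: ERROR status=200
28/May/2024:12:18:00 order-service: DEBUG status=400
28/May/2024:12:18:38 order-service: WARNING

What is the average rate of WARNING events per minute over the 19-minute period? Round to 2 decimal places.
0.95

To calculate the rate:

1. Count total WARNING events: 18
2. Total time period: 19 minutes
3. Rate = 18 / 19 = 0.95 events per minute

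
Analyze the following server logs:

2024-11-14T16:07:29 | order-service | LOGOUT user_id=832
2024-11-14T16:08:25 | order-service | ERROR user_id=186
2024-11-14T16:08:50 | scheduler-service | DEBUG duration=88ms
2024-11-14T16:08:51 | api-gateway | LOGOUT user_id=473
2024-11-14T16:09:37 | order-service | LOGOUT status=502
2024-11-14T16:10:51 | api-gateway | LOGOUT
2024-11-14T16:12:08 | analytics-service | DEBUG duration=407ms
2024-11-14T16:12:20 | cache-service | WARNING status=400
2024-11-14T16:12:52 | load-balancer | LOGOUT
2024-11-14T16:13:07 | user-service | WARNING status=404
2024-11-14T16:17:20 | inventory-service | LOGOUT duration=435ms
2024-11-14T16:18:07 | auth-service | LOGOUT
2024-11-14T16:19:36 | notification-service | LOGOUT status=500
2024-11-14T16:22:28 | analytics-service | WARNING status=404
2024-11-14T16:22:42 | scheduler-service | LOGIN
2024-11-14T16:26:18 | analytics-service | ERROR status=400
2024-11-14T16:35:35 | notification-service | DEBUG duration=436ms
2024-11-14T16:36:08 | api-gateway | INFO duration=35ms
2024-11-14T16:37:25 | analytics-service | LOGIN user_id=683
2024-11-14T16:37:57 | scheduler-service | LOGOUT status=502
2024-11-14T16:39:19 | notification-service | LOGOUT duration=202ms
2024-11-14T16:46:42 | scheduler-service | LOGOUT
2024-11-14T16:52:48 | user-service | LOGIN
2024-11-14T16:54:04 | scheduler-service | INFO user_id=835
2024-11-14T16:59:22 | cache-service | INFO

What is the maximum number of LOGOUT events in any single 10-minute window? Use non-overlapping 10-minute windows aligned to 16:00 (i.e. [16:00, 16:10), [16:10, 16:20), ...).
5

To find the burst window:

1. Divide the log period into non-overlapping 10-minute windows starting at 16:00
2. Count LOGOUT events in each window
3. Find the window with maximum count
4. Maximum events in a window: 5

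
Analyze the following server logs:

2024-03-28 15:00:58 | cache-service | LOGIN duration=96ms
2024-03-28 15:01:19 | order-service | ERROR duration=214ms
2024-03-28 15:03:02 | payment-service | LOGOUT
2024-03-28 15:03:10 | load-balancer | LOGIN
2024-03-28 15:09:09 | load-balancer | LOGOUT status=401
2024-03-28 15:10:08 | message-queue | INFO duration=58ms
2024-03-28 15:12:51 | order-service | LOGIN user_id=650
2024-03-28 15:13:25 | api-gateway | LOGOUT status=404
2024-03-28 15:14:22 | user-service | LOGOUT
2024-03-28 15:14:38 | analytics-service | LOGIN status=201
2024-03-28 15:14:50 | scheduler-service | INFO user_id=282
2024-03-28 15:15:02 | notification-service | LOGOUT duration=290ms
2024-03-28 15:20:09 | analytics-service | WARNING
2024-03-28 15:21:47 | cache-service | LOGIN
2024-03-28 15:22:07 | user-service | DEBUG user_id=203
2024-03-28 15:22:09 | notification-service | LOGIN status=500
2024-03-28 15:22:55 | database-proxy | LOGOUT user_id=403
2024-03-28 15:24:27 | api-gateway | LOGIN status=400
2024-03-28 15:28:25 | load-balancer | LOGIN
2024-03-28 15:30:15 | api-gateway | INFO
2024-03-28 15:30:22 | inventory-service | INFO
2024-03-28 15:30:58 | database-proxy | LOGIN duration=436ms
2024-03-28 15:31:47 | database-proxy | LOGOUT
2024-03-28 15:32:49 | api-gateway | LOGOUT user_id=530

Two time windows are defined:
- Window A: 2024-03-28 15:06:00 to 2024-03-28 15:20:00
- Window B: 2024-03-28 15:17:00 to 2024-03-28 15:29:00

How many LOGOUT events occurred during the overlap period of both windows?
0

To find overlap events:

1. Window A: 2024-03-28 15:06:00 to 2024-03-28 15:20:00
2. Window B: 2024-03-28 15:17:00 to 2024-03-28 15:29:00
3. Overlap period: 2024-03-28 15:17:00 to 2024-03-28 15:20:00
4. Count LOGOUT events in overlap: 0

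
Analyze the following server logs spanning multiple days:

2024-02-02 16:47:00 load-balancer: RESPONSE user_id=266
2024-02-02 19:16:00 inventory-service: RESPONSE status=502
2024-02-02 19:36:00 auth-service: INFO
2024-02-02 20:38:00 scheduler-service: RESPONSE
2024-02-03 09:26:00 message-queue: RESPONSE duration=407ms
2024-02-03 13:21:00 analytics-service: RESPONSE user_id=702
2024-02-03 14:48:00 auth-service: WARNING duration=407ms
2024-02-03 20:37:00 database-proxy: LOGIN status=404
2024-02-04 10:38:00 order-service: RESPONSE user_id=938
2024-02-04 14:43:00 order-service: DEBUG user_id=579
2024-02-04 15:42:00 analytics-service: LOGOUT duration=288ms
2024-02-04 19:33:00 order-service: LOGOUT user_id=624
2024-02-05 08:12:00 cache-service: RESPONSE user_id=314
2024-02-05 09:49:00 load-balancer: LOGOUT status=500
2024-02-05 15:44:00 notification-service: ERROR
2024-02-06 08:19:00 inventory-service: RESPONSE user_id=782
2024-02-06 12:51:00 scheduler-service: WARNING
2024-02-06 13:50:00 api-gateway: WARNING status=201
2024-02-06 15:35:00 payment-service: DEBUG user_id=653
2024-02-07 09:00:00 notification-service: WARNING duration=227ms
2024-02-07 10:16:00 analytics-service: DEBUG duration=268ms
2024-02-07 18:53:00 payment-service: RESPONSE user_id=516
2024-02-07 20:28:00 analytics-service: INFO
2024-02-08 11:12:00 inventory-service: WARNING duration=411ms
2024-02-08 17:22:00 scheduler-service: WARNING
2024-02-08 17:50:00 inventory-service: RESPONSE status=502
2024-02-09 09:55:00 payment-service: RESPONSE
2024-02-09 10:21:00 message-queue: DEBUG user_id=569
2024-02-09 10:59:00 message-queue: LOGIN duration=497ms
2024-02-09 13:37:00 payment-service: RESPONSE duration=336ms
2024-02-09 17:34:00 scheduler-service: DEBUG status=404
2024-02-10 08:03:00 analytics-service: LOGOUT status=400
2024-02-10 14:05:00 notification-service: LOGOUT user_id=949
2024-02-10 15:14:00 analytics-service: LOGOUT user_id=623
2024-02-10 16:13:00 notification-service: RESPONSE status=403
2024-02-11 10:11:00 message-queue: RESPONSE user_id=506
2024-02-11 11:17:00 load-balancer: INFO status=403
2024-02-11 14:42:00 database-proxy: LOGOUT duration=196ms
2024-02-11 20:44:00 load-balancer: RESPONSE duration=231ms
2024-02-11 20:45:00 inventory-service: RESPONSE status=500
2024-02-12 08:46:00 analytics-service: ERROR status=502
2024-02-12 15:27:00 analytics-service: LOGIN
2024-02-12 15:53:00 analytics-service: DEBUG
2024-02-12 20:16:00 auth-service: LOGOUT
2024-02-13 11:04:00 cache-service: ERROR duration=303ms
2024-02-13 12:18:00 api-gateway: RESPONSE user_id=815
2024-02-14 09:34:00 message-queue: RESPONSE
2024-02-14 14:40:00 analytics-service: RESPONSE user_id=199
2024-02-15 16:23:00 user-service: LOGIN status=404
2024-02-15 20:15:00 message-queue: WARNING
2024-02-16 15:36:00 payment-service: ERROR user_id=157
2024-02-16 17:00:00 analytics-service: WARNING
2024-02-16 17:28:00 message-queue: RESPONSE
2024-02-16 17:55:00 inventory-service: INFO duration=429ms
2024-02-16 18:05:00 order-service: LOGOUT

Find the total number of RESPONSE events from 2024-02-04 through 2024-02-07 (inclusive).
4

To filter by date range:

1. Date range: 2024-02-04 through 2024-02-07, both dates inclusive
2. Filter for RESPONSE events whose date falls in this range
3. Count matching events: 4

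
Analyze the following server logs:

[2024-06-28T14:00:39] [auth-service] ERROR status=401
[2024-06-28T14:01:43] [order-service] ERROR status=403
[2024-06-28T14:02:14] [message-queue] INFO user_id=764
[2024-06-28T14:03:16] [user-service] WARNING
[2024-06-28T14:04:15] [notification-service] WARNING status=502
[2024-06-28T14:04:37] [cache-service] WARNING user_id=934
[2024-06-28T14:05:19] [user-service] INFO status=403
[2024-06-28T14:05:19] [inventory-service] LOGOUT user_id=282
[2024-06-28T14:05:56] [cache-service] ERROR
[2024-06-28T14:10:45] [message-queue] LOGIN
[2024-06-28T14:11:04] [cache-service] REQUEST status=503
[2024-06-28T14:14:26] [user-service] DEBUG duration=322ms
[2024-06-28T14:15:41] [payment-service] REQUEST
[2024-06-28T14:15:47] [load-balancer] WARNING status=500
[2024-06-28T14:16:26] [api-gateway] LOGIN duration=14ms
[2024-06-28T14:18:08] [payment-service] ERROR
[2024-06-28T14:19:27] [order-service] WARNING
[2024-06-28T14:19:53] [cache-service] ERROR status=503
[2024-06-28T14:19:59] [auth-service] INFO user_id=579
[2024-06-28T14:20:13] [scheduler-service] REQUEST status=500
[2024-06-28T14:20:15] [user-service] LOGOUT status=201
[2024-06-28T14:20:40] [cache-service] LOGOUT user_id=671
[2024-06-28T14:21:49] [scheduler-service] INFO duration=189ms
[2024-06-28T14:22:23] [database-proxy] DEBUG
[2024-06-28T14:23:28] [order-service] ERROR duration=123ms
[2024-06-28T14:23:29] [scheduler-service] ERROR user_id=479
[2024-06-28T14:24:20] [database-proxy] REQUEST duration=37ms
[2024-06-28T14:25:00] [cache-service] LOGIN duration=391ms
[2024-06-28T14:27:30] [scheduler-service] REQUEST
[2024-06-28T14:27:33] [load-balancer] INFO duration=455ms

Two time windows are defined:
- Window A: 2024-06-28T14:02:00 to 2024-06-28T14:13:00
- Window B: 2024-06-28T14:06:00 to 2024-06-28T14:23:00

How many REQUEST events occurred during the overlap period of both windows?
1

To find overlap events:

1. Window A: 2024-06-28T14:02:00 to 2024-06-28T14:13:00
2. Window B: 2024-06-28T14:06:00 to 2024-06-28T14:23:00
3. Overlap period: 2024-06-28T14:06:00 to 2024-06-28T14:13:00
4. Count REQUEST events in overlap: 1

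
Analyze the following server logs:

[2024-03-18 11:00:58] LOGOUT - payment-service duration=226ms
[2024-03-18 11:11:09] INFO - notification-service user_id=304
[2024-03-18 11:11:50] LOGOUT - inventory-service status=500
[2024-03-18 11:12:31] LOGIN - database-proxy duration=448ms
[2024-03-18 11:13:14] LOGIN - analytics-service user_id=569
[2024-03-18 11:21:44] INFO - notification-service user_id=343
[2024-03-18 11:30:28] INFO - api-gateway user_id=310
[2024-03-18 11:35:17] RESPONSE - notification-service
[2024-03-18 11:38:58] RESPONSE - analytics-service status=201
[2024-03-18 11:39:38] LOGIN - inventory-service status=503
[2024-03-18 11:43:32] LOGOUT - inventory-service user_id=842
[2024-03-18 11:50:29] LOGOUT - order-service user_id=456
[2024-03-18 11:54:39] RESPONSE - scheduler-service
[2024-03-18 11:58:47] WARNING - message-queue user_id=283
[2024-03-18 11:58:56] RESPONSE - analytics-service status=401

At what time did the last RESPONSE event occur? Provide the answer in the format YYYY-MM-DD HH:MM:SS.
2024-03-18 11:58:56

To find the last event:

1. Filter for all RESPONSE events
2. Sort by timestamp
3. Select the last one
4. Timestamp: 2024-03-18 11:58:56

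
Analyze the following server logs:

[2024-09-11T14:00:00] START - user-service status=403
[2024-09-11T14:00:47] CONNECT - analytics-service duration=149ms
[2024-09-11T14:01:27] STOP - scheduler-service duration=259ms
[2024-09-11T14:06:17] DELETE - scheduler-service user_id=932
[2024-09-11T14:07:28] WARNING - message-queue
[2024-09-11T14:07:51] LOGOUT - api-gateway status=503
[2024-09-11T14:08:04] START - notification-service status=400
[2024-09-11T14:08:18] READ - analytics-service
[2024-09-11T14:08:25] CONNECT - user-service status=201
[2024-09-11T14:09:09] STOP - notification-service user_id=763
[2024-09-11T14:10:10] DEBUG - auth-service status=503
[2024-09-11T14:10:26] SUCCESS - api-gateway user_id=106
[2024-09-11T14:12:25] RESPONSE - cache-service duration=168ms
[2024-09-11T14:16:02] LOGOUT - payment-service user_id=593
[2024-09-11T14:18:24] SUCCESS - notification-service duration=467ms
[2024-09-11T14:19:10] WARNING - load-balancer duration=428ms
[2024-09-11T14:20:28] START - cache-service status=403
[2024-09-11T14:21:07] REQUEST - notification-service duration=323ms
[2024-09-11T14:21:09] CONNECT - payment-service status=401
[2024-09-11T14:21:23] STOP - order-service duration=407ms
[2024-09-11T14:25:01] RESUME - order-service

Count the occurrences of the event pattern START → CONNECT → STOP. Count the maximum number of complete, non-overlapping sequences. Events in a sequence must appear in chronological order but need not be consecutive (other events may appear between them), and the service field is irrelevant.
3

To count sequences:

1. Look for pattern: START → CONNECT → STOP
2. Greedily scan the log in chronological order, matching each sequence element in turn (ignoring service)
3. Each time the full pattern completes, increment the count and restart matching from the next event
4. Complete non-overlapping sequences found: 3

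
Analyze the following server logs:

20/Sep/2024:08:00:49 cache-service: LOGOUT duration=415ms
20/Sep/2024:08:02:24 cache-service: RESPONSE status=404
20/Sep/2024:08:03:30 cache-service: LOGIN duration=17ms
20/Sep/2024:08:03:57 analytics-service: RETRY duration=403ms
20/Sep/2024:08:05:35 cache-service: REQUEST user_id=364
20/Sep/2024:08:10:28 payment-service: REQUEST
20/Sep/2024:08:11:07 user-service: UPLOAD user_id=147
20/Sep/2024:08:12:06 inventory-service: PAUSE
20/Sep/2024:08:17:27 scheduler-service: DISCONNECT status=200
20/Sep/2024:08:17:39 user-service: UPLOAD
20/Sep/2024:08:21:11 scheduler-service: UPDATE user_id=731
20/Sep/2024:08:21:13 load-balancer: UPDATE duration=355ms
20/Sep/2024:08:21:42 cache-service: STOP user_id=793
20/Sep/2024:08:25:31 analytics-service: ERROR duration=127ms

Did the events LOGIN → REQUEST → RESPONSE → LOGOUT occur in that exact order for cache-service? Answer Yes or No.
No

To verify sequence order:

1. Find all events in sequence LOGIN → REQUEST → RESPONSE → LOGOUT for cache-service
2. Extract their timestamps
3. Check if timestamps are in ascending order
4. Result: No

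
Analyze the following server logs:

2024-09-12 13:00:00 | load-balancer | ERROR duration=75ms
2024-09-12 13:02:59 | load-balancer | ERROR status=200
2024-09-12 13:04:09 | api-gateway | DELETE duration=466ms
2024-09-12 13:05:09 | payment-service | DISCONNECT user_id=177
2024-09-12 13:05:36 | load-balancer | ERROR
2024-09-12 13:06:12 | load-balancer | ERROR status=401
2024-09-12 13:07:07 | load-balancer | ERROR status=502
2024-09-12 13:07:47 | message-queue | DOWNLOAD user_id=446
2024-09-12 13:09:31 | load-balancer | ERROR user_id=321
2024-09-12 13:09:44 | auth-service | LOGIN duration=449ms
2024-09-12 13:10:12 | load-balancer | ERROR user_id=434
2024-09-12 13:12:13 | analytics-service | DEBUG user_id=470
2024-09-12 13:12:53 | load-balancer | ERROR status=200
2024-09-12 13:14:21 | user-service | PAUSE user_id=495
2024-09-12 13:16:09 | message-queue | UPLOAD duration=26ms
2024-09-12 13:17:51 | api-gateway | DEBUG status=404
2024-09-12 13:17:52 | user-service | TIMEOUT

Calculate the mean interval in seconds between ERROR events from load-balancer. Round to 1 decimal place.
110.4

To calculate average interval:

1. Find all ERROR events for load-balancer in order
2. Calculate time gaps between consecutive events
3. Compute mean of gaps: 773 / 7 = 110.4 seconds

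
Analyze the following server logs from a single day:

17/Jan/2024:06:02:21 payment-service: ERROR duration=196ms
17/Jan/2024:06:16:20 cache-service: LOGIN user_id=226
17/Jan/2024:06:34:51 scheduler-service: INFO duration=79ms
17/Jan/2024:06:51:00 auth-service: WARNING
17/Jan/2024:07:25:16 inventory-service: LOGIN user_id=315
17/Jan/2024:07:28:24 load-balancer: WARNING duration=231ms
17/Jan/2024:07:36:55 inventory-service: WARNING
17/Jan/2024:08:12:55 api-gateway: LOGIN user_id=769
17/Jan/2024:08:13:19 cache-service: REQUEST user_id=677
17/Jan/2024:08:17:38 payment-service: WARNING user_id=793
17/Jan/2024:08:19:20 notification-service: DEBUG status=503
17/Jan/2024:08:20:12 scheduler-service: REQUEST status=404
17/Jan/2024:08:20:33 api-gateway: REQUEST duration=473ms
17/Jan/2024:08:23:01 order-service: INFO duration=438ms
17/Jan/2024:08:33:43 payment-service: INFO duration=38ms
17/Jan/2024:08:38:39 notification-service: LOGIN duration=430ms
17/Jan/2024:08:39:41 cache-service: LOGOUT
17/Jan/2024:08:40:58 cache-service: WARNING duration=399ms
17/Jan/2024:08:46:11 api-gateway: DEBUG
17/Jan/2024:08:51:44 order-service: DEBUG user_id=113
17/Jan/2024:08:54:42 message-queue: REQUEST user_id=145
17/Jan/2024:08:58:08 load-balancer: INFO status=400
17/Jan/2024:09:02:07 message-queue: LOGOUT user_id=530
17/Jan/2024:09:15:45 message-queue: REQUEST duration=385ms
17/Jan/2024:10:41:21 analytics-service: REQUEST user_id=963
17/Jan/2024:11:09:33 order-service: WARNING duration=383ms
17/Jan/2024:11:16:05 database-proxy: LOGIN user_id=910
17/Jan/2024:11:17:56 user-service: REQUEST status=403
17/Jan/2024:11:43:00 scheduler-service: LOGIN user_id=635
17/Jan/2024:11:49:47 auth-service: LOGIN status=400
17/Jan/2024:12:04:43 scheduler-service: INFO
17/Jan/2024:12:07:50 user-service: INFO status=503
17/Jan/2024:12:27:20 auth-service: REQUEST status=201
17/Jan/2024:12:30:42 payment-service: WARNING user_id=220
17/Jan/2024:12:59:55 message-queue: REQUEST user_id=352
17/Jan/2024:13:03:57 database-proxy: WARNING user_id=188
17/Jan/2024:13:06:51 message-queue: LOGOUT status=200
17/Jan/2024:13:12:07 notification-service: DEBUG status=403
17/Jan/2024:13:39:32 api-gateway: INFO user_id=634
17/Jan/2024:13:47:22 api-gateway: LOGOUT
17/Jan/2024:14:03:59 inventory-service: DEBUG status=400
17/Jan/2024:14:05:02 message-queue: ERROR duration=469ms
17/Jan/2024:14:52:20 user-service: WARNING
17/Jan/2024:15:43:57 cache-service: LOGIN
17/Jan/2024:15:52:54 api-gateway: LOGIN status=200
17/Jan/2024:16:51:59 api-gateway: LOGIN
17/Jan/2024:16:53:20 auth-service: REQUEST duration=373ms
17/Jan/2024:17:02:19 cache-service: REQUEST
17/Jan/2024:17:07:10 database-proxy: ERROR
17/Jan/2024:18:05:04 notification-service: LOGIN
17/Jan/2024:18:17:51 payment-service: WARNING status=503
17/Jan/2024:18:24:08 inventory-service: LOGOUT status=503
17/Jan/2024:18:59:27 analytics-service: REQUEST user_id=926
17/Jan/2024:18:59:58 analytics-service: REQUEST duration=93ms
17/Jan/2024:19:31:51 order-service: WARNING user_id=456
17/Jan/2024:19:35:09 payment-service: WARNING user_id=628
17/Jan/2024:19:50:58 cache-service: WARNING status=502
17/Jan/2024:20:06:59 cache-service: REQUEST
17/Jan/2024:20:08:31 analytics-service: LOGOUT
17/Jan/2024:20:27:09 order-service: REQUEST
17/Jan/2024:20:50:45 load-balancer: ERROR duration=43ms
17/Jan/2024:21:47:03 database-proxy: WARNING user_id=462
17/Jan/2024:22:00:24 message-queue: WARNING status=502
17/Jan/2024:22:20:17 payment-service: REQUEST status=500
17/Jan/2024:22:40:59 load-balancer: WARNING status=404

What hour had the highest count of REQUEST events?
8

To find the peak hour:

1. Group all REQUEST events by hour
2. Count events in each hour
3. Find hour with maximum count
4. Peak hour: 8 (with 4 events)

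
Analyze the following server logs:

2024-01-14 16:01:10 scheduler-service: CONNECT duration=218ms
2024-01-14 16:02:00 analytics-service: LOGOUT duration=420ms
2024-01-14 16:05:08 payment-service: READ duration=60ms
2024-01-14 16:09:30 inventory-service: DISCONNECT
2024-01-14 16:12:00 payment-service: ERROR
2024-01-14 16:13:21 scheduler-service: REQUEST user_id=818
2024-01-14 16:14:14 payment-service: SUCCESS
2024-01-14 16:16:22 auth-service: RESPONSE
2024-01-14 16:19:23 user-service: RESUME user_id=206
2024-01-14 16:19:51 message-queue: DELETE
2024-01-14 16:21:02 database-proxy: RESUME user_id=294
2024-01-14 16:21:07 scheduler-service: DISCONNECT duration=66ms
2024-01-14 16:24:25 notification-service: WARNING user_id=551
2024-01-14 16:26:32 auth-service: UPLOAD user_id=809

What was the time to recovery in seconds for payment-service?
134

To calculate recovery time:

1. Find ERROR event for payment-service: 2024-01-14 16:12:00
2. Find next SUCCESS event for payment-service: 2024-01-14 16:14:14
3. Recovery time: 2024-01-14 16:14:14 - 2024-01-14 16:12:00 = 134 seconds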